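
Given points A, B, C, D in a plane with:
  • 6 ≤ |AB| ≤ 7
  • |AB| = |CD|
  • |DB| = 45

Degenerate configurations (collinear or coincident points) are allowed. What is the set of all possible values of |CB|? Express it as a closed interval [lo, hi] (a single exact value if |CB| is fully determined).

|AB| ∈ [6, 7]
|BD| ∈ {45}
|CD| ∈ [6, 7]
|AD| ∈ [38, 52]
|BC| ∈ [38, 52]
|AC| ∈ [31, 59]

|CB| ∈ [38, 52]  (≈ [38.0000, 52.0000])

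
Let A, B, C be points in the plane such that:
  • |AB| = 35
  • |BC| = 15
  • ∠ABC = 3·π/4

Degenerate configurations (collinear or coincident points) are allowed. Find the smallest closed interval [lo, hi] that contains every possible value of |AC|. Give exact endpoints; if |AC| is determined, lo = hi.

|AB| ∈ {35}
|BC| ∈ {15}
|AC| ∈ {5·√(21·√(2) + 58)}

|AC| = 5·√(21·√(2) + 58)  (≈ 46.8237)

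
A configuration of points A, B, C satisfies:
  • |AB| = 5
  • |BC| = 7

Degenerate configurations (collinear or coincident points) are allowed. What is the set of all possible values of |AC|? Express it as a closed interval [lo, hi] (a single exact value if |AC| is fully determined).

|AC| ∈ [2, 12]  (≈ [2.0000, 12.0000])

|AB| ∈ {5}
|BC| ∈ {7}
|AC| ∈ [2, 12]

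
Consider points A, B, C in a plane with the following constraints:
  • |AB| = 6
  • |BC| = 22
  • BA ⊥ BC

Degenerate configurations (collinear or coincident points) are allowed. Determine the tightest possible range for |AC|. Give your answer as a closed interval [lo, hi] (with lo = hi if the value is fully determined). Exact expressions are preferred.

|AC| = 2·√(130)  (≈ 22.8035)

|AB| ∈ {6}
|BC| ∈ {22}
|AC| ∈ {2·√(130)}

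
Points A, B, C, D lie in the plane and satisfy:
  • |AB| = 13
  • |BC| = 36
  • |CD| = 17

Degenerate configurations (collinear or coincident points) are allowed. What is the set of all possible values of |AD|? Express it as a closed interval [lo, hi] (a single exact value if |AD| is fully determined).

|AD| ∈ [6, 66]  (≈ [6.0000, 66.0000])

|AB| ∈ {13}
|BC| ∈ {36}
|CD| ∈ {17}
|AC| ∈ [23, 49]
|BD| ∈ [19, 53]
|AD| ∈ [6, 66]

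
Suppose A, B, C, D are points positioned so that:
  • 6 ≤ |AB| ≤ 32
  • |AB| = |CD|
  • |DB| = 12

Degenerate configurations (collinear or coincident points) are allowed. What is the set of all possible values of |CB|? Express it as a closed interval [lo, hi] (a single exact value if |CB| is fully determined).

|AB| ∈ [6, 32]
|BD| ∈ {12}
|CD| ∈ [6, 32]
|AD| ∈ [0, 44]
|BC| ∈ [0, 44]
|AC| ∈ [0, 76]

|CB| ∈ [0, 44]  (≈ [0.0000, 44.0000])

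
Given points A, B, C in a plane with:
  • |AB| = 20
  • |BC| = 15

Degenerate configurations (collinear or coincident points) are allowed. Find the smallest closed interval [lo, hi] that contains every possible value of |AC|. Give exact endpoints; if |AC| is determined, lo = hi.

|AC| ∈ [5, 35]  (≈ [5.0000, 35.0000])

|AB| ∈ {20}
|BC| ∈ {15}
|AC| ∈ [5, 35]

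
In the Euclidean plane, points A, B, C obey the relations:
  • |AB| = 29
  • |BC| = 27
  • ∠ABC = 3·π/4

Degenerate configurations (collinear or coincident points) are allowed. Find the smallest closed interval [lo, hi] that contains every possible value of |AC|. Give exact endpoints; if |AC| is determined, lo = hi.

|AB| ∈ {29}
|BC| ∈ {27}
|AC| ∈ {√(783·√(2) + 1570)}

|AC| = √(783·√(2) + 1570)  (≈ 51.7429)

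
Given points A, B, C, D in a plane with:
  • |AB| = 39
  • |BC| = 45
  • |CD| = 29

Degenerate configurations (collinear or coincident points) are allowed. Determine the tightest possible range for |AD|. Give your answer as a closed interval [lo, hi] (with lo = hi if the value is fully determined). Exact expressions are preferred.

|AB| ∈ {39}
|BC| ∈ {45}
|CD| ∈ {29}
|AC| ∈ [6, 84]
|BD| ∈ [16, 74]
|AD| ∈ [0, 113]

|AD| ∈ [0, 113]  (≈ [0.0000, 113.0000])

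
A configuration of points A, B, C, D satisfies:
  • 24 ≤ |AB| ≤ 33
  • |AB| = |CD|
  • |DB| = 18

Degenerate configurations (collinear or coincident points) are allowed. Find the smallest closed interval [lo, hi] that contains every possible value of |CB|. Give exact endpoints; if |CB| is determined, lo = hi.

|AB| ∈ [24, 33]
|BD| ∈ {18}
|CD| ∈ [24, 33]
|AD| ∈ [6, 51]
|BC| ∈ [6, 51]
|AC| ∈ [0, 84]

|CB| ∈ [6, 51]  (≈ [6.0000, 51.0000])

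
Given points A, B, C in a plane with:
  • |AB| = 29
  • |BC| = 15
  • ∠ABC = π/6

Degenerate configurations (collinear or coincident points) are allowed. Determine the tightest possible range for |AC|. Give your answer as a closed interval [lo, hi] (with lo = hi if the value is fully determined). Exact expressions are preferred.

|AC| = √(1066 - 435·√(3))  (≈ 17.6793)

|AB| ∈ {29}
|BC| ∈ {15}
|AC| ∈ {√(1066 - 435·√(3))}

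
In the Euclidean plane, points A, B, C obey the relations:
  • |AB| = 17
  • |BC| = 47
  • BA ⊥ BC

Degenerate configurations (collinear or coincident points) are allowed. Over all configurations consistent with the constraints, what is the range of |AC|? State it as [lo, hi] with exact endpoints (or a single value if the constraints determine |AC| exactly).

|AC| = √(2498)  (≈ 49.9800)

|AB| ∈ {17}
|BC| ∈ {47}
|AC| ∈ {√(2498)}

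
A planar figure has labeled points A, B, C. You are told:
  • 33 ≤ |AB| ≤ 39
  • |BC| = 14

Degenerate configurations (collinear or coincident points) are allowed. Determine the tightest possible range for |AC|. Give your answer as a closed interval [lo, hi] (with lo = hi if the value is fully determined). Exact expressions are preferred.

|AB| ∈ [33, 39]
|BC| ∈ {14}
|AC| ∈ [19, 53]

|AC| ∈ [19, 53]  (≈ [19.0000, 53.0000])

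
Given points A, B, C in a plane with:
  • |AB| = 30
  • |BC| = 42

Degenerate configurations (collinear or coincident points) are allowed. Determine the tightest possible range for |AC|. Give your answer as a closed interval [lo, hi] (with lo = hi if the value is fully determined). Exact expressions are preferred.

|AC| ∈ [12, 72]  (≈ [12.0000, 72.0000])

|AB| ∈ {30}
|BC| ∈ {42}
|AC| ∈ [12, 72]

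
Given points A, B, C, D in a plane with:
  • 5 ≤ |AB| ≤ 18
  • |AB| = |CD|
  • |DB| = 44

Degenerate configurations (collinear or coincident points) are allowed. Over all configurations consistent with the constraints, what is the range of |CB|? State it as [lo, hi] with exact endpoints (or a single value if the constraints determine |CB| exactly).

|AB| ∈ [5, 18]
|BD| ∈ {44}
|CD| ∈ [5, 18]
|AD| ∈ [26, 62]
|BC| ∈ [26, 62]
|AC| ∈ [8, 80]

|CB| ∈ [26, 62]  (≈ [26.0000, 62.0000])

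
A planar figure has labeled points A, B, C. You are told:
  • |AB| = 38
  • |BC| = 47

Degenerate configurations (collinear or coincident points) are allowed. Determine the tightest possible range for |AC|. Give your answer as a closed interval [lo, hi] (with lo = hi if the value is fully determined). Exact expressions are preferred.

|AB| ∈ {38}
|BC| ∈ {47}
|AC| ∈ [9, 85]

|AC| ∈ [9, 85]  (≈ [9.0000, 85.0000])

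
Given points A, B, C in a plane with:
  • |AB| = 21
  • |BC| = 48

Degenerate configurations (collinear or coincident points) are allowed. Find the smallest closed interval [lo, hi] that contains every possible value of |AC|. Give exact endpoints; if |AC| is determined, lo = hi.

|AB| ∈ {21}
|BC| ∈ {48}
|AC| ∈ [27, 69]

|AC| ∈ [27, 69]  (≈ [27.0000, 69.0000])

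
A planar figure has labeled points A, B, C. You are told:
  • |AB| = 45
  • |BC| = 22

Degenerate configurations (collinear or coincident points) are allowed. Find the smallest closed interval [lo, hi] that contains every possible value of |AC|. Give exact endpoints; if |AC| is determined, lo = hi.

|AB| ∈ {45}
|BC| ∈ {22}
|AC| ∈ [23, 67]

|AC| ∈ [23, 67]  (≈ [23.0000, 67.0000])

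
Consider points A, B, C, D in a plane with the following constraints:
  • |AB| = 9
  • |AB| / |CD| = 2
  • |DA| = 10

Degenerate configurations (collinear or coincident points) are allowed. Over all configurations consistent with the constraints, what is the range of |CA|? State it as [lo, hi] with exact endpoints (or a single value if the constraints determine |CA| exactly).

|CA| ∈ [11/2, 29/2]  (≈ [5.5000, 14.5000])

|AB| ∈ {9}
|AD| ∈ {10}
|CD| ∈ {9/2}
|BD| ∈ [1, 19]
|AC| ∈ [11/2, 29/2]
|BC| ∈ [0, 47/2]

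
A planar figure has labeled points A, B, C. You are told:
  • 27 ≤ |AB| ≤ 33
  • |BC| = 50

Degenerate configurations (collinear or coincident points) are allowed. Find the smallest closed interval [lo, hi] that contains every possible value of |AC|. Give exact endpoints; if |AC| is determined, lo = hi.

|AB| ∈ [27, 33]
|BC| ∈ {50}
|AC| ∈ [17, 83]

|AC| ∈ [17, 83]  (≈ [17.0000, 83.0000])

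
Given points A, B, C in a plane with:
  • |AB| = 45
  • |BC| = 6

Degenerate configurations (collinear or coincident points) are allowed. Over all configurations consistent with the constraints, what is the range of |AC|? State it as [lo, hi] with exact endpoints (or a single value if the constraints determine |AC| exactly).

|AB| ∈ {45}
|BC| ∈ {6}
|AC| ∈ [39, 51]

|AC| ∈ [39, 51]  (≈ [39.0000, 51.0000])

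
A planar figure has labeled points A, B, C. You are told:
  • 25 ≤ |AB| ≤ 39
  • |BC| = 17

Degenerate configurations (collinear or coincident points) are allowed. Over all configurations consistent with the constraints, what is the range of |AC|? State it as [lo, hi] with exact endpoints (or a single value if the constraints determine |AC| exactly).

|AC| ∈ [8, 56]  (≈ [8.0000, 56.0000])

|AB| ∈ [25, 39]
|BC| ∈ {17}
|AC| ∈ [8, 56]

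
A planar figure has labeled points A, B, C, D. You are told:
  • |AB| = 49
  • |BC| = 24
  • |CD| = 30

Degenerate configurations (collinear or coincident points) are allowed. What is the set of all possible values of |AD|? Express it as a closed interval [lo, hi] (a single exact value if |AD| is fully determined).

|AB| ∈ {49}
|BC| ∈ {24}
|CD| ∈ {30}
|AC| ∈ [25, 73]
|BD| ∈ [6, 54]
|AD| ∈ [0, 103]

|AD| ∈ [0, 103]  (≈ [0.0000, 103.0000])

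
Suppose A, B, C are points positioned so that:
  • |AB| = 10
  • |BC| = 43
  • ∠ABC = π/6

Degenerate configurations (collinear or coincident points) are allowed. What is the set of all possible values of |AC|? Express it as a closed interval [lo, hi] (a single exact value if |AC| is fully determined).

|AC| = √(1949 - 430·√(3))  (≈ 34.7018)

|AB| ∈ {10}
|BC| ∈ {43}
|AC| ∈ {√(1949 - 430·√(3))}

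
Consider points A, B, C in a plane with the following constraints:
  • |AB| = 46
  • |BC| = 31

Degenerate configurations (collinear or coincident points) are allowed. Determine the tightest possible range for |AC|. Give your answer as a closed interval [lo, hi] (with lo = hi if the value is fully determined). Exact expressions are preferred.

|AB| ∈ {46}
|BC| ∈ {31}
|AC| ∈ [15, 77]

|AC| ∈ [15, 77]  (≈ [15.0000, 77.0000])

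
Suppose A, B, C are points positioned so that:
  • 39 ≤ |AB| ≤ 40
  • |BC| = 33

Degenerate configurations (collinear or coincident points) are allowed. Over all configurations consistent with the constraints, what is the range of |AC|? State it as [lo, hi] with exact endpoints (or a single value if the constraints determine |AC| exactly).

|AB| ∈ [39, 40]
|BC| ∈ {33}
|AC| ∈ [6, 73]

|AC| ∈ [6, 73]  (≈ [6.0000, 73.0000])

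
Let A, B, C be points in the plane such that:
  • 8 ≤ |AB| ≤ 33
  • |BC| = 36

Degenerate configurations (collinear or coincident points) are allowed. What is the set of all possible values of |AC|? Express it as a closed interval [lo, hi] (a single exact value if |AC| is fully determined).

|AB| ∈ [8, 33]
|BC| ∈ {36}
|AC| ∈ [3, 69]

|AC| ∈ [3, 69]  (≈ [3.0000, 69.0000])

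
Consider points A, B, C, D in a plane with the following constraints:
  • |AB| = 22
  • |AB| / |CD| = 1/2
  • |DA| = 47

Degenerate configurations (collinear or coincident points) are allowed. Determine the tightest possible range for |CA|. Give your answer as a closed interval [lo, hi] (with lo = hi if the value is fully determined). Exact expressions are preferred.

|AB| ∈ {22}
|AD| ∈ {47}
|CD| ∈ {44}
|BD| ∈ [25, 69]
|AC| ∈ [3, 91]
|BC| ∈ [0, 113]

|CA| ∈ [3, 91]  (≈ [3.0000, 91.0000])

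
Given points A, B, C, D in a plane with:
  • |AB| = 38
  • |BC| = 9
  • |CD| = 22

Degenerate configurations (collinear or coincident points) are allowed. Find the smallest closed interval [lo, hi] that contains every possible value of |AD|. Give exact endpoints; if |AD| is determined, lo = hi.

|AB| ∈ {38}
|BC| ∈ {9}
|CD| ∈ {22}
|AC| ∈ [29, 47]
|BD| ∈ [13, 31]
|AD| ∈ [7, 69]

|AD| ∈ [7, 69]  (≈ [7.0000, 69.0000])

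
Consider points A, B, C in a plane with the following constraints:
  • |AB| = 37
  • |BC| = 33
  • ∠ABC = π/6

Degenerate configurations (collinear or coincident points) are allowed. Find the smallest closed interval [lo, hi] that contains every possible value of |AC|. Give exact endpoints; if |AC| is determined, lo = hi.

|AB| ∈ {37}
|BC| ∈ {33}
|AC| ∈ {√(2458 - 1221·√(3))}

|AC| = √(2458 - 1221·√(3))  (≈ 18.5247)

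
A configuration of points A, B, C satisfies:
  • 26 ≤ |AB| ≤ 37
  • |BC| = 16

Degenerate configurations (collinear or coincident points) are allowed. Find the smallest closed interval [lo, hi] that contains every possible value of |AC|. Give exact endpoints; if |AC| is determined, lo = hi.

|AB| ∈ [26, 37]
|BC| ∈ {16}
|AC| ∈ [10, 53]

|AC| ∈ [10, 53]  (≈ [10.0000, 53.0000])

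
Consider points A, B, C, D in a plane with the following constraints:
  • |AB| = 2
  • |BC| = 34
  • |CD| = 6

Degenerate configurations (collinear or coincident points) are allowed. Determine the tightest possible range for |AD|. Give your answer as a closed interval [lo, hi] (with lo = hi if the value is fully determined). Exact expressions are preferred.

|AD| ∈ [26, 42]  (≈ [26.0000, 42.0000])

|AB| ∈ {2}
|BC| ∈ {34}
|CD| ∈ {6}
|AC| ∈ [32, 36]
|BD| ∈ [28, 40]
|AD| ∈ [26, 42]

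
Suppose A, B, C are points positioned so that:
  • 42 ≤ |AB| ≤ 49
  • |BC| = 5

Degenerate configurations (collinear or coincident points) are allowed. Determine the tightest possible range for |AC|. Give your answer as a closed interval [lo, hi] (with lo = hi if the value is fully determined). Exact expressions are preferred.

|AC| ∈ [37, 54]  (≈ [37.0000, 54.0000])

|AB| ∈ [42, 49]
|BC| ∈ {5}
|AC| ∈ [37, 54]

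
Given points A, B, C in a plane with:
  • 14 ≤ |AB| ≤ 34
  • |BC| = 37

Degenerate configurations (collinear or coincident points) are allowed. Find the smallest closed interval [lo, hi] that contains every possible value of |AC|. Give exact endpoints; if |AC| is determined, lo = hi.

|AB| ∈ [14, 34]
|BC| ∈ {37}
|AC| ∈ [3, 71]

|AC| ∈ [3, 71]  (≈ [3.0000, 71.0000])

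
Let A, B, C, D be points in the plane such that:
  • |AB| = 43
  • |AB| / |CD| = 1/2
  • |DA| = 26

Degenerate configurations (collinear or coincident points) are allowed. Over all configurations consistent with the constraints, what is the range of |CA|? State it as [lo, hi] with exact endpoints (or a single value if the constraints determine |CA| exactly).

|AB| ∈ {43}
|AD| ∈ {26}
|CD| ∈ {86}
|BD| ∈ [17, 69]
|AC| ∈ [60, 112]
|BC| ∈ [17, 155]

|CA| ∈ [60, 112]  (≈ [60.0000, 112.0000])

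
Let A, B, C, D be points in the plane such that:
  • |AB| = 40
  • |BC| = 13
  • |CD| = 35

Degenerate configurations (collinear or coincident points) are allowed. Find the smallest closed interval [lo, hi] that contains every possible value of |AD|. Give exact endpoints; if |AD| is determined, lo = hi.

|AD| ∈ [0, 88]  (≈ [0.0000, 88.0000])

|AB| ∈ {40}
|BC| ∈ {13}
|CD| ∈ {35}
|AC| ∈ [27, 53]
|BD| ∈ [22, 48]
|AD| ∈ [0, 88]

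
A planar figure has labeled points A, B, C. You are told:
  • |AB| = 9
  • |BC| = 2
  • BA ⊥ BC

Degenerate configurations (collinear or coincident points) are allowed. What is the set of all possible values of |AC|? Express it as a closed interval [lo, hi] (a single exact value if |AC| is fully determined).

|AB| ∈ {9}
|BC| ∈ {2}
|AC| ∈ {√(85)}

|AC| = √(85)  (≈ 9.2195)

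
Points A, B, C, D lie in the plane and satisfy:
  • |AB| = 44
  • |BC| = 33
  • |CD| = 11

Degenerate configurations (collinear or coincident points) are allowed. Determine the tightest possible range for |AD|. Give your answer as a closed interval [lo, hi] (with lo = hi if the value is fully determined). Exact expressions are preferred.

|AB| ∈ {44}
|BC| ∈ {33}
|CD| ∈ {11}
|AC| ∈ [11, 77]
|BD| ∈ [22, 44]
|AD| ∈ [0, 88]

|AD| ∈ [0, 88]  (≈ [0.0000, 88.0000])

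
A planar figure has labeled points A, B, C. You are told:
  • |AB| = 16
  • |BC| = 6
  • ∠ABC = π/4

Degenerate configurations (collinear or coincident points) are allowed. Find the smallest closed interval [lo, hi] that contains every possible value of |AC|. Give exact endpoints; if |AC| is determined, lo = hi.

|AC| = 2·√(73 - 24·√(2))  (≈ 12.4994)

|AB| ∈ {16}
|BC| ∈ {6}
|AC| ∈ {2·√(73 - 24·√(2))}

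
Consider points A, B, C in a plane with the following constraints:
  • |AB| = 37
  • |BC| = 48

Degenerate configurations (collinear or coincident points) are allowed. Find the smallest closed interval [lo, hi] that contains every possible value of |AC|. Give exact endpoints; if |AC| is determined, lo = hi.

|AC| ∈ [11, 85]  (≈ [11.0000, 85.0000])

|AB| ∈ {37}
|BC| ∈ {48}
|AC| ∈ [11, 85]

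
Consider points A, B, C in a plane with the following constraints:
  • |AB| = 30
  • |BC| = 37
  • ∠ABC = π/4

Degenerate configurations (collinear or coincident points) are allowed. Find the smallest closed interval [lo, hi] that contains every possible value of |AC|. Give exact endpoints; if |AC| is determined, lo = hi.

|AC| = √(2269 - 1110·√(2))  (≈ 26.4428)

|AB| ∈ {30}
|BC| ∈ {37}
|AC| ∈ {√(2269 - 1110·√(2))}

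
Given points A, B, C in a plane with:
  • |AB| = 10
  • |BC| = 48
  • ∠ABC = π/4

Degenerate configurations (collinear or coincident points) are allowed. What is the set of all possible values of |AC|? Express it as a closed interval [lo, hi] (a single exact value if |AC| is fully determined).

|AC| = 2·√(601 - 120·√(2))  (≈ 41.5353)

|AB| ∈ {10}
|BC| ∈ {48}
|AC| ∈ {2·√(601 - 120·√(2))}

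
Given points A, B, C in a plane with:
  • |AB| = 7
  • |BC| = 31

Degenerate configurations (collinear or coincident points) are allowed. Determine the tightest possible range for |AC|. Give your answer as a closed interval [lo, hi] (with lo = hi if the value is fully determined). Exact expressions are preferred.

|AC| ∈ [24, 38]  (≈ [24.0000, 38.0000])

|AB| ∈ {7}
|BC| ∈ {31}
|AC| ∈ [24, 38]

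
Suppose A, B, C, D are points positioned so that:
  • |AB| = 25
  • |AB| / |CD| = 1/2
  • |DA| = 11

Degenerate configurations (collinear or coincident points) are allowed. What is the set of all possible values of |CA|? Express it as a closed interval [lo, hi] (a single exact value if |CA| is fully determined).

|CA| ∈ [39, 61]  (≈ [39.0000, 61.0000])

|AB| ∈ {25}
|AD| ∈ {11}
|CD| ∈ {50}
|BD| ∈ [14, 36]
|AC| ∈ [39, 61]
|BC| ∈ [14, 86]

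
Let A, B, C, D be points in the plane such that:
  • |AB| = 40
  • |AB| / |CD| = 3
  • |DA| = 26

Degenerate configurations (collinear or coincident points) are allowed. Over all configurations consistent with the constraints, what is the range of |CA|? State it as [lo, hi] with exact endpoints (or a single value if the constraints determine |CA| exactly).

|CA| ∈ [38/3, 118/3]  (≈ [12.6667, 39.3333])

|AB| ∈ {40}
|AD| ∈ {26}
|CD| ∈ {40/3}
|BD| ∈ [14, 66]
|AC| ∈ [38/3, 118/3]
|BC| ∈ [2/3, 238/3]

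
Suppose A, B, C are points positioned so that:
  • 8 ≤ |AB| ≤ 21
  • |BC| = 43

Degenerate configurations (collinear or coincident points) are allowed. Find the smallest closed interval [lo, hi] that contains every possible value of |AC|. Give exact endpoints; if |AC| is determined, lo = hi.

|AB| ∈ [8, 21]
|BC| ∈ {43}
|AC| ∈ [22, 64]

|AC| ∈ [22, 64]  (≈ [22.0000, 64.0000])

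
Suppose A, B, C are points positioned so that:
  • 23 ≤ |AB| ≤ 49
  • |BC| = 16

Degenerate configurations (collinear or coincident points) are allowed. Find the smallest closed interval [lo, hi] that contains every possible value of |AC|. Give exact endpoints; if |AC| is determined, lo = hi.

|AC| ∈ [7, 65]  (≈ [7.0000, 65.0000])

|AB| ∈ [23, 49]
|BC| ∈ {16}
|AC| ∈ [7, 65]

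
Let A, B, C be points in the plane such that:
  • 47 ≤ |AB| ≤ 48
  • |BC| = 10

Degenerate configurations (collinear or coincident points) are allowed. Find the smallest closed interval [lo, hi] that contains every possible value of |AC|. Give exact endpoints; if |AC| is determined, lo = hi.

|AB| ∈ [47, 48]
|BC| ∈ {10}
|AC| ∈ [37, 58]

|AC| ∈ [37, 58]  (≈ [37.0000, 58.0000])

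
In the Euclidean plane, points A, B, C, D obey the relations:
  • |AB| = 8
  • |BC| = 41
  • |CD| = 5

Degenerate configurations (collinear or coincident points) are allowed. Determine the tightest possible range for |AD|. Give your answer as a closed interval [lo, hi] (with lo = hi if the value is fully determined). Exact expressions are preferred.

|AD| ∈ [28, 54]  (≈ [28.0000, 54.0000])

|AB| ∈ {8}
|BC| ∈ {41}
|CD| ∈ {5}
|AC| ∈ [33, 49]
|BD| ∈ [36, 46]
|AD| ∈ [28, 54]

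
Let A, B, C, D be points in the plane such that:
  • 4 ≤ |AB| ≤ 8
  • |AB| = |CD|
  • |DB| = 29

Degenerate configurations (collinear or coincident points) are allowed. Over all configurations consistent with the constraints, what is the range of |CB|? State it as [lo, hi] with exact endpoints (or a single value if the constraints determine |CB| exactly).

|AB| ∈ [4, 8]
|BD| ∈ {29}
|CD| ∈ [4, 8]
|AD| ∈ [21, 37]
|BC| ∈ [21, 37]
|AC| ∈ [13, 45]

|CB| ∈ [21, 37]  (≈ [21.0000, 37.0000])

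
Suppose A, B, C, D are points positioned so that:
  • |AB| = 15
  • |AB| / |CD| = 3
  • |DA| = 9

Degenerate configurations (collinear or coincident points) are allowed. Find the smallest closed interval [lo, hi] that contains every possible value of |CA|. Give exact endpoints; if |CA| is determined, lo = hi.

|AB| ∈ {15}
|AD| ∈ {9}
|CD| ∈ {5}
|BD| ∈ [6, 24]
|AC| ∈ [4, 14]
|BC| ∈ [1, 29]

|CA| ∈ [4, 14]  (≈ [4.0000, 14.0000])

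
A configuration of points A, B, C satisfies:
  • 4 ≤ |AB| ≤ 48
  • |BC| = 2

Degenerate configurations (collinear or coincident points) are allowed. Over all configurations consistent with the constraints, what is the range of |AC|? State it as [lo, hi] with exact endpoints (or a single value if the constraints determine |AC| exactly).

|AB| ∈ [4, 48]
|BC| ∈ {2}
|AC| ∈ [2, 50]

|AC| ∈ [2, 50]  (≈ [2.0000, 50.0000])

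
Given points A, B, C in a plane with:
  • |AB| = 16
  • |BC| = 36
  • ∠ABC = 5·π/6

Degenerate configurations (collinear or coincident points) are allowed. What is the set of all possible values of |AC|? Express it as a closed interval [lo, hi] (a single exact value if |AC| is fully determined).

|AB| ∈ {16}
|BC| ∈ {36}
|AC| ∈ {4·√(36·√(3) + 97)}

|AC| = 4·√(36·√(3) + 97)  (≈ 50.4942)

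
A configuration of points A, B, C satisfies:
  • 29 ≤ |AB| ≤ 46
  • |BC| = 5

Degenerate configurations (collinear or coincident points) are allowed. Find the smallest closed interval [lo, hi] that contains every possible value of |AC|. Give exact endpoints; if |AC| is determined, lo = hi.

|AB| ∈ [29, 46]
|BC| ∈ {5}
|AC| ∈ [24, 51]

|AC| ∈ [24, 51]  (≈ [24.0000, 51.0000])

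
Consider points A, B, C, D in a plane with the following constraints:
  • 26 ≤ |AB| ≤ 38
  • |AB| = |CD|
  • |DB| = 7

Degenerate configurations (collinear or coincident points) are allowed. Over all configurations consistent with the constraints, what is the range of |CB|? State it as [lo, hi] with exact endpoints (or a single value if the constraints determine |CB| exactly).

|AB| ∈ [26, 38]
|BD| ∈ {7}
|CD| ∈ [26, 38]
|AD| ∈ [19, 45]
|BC| ∈ [19, 45]
|AC| ∈ [0, 83]

|CB| ∈ [19, 45]  (≈ [19.0000, 45.0000])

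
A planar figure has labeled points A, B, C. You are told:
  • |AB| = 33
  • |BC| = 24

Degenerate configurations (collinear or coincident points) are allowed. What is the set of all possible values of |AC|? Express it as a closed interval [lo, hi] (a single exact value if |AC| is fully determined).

|AB| ∈ {33}
|BC| ∈ {24}
|AC| ∈ [9, 57]

|AC| ∈ [9, 57]  (≈ [9.0000, 57.0000])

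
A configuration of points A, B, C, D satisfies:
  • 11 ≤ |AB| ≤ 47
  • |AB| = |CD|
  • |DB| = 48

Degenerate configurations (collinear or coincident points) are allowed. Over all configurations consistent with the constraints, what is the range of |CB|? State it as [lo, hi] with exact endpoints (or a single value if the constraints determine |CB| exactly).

|AB| ∈ [11, 47]
|BD| ∈ {48}
|CD| ∈ [11, 47]
|AD| ∈ [1, 95]
|BC| ∈ [1, 95]
|AC| ∈ [0, 142]

|CB| ∈ [1, 95]  (≈ [1.0000, 95.0000])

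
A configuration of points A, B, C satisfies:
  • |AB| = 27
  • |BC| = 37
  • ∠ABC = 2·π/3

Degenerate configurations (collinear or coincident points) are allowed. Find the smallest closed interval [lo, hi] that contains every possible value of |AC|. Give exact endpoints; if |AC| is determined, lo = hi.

|AB| ∈ {27}
|BC| ∈ {37}
|AC| ∈ {√(3097)}

|AC| = √(3097)  (≈ 55.6507)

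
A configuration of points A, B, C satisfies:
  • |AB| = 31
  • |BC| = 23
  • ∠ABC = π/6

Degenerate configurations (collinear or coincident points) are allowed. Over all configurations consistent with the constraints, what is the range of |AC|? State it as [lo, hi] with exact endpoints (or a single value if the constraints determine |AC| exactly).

|AC| = √(1490 - 713·√(3))  (≈ 15.9702)

|AB| ∈ {31}
|BC| ∈ {23}
|AC| ∈ {√(1490 - 713·√(3))}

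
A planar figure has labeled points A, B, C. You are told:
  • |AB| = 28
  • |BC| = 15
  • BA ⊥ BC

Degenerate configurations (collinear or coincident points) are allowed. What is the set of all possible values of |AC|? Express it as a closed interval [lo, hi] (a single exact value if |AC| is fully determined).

|AB| ∈ {28}
|BC| ∈ {15}
|AC| ∈ {√(1009)}

|AC| = √(1009)  (≈ 31.7648)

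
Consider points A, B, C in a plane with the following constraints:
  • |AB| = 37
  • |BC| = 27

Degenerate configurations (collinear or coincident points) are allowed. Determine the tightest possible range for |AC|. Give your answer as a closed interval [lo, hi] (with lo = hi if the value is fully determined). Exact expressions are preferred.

|AC| ∈ [10, 64]  (≈ [10.0000, 64.0000])

|AB| ∈ {37}
|BC| ∈ {27}
|AC| ∈ [10, 64]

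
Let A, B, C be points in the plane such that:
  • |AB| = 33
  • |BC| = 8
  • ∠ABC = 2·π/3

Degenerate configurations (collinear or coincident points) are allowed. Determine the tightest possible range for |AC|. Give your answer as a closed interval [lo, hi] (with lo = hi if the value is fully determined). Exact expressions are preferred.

|AC| = √(1417)  (≈ 37.6431)

|AB| ∈ {33}
|BC| ∈ {8}
|AC| ∈ {√(1417)}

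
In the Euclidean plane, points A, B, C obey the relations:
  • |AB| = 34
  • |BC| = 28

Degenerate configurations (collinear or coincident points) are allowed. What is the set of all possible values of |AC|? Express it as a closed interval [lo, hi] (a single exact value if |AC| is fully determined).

|AC| ∈ [6, 62]  (≈ [6.0000, 62.0000])

|AB| ∈ {34}
|BC| ∈ {28}
|AC| ∈ [6, 62]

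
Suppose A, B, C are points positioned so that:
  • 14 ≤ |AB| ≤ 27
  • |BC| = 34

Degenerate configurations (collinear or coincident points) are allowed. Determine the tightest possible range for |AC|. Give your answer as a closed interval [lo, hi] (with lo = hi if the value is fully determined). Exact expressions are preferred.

|AB| ∈ [14, 27]
|BC| ∈ {34}
|AC| ∈ [7, 61]

|AC| ∈ [7, 61]  (≈ [7.0000, 61.0000])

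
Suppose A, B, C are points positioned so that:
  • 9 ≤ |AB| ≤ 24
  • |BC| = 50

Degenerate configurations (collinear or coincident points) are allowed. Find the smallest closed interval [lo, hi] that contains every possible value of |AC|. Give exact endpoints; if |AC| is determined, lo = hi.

|AB| ∈ [9, 24]
|BC| ∈ {50}
|AC| ∈ [26, 74]

|AC| ∈ [26, 74]  (≈ [26.0000, 74.0000])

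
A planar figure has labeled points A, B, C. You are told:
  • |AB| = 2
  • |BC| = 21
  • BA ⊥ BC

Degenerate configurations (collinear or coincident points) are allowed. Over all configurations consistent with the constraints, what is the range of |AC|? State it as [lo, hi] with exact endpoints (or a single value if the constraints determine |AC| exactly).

|AC| = √(445)  (≈ 21.0950)

|AB| ∈ {2}
|BC| ∈ {21}
|AC| ∈ {√(445)}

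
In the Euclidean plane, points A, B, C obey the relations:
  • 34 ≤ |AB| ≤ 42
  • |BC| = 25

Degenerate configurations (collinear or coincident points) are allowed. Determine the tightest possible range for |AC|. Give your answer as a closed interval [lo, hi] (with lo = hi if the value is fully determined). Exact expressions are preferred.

|AC| ∈ [9, 67]  (≈ [9.0000, 67.0000])

|AB| ∈ [34, 42]
|BC| ∈ {25}
|AC| ∈ [9, 67]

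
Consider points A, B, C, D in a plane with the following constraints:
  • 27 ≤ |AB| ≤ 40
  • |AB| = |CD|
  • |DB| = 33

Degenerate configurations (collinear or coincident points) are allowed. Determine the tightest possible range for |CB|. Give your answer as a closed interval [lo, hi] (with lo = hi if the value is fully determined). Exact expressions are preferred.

|CB| ∈ [0, 73]  (≈ [0.0000, 73.0000])

|AB| ∈ [27, 40]
|BD| ∈ {33}
|CD| ∈ [27, 40]
|AD| ∈ [0, 73]
|BC| ∈ [0, 73]
|AC| ∈ [0, 113]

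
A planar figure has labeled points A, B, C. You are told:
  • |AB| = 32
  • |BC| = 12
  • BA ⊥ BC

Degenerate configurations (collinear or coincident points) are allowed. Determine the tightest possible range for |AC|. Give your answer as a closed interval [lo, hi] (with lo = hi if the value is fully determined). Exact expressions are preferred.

|AB| ∈ {32}
|BC| ∈ {12}
|AC| ∈ {4·√(73)}

|AC| = 4·√(73)  (≈ 34.1760)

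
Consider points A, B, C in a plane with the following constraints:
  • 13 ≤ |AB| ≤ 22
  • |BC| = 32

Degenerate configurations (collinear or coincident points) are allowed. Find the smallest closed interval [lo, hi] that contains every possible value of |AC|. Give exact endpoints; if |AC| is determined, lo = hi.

|AC| ∈ [10, 54]  (≈ [10.0000, 54.0000])

|AB| ∈ [13, 22]
|BC| ∈ {32}
|AC| ∈ [10, 54]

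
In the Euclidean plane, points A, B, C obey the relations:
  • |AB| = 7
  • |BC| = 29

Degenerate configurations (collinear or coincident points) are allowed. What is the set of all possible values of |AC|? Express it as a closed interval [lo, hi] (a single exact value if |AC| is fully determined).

|AC| ∈ [22, 36]  (≈ [22.0000, 36.0000])

|AB| ∈ {7}
|BC| ∈ {29}
|AC| ∈ [22, 36]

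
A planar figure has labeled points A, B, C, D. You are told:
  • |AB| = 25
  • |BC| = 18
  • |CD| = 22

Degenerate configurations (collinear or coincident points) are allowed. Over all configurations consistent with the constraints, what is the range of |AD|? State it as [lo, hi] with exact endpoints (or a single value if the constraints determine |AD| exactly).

|AD| ∈ [0, 65]  (≈ [0.0000, 65.0000])

|AB| ∈ {25}
|BC| ∈ {18}
|CD| ∈ {22}
|AC| ∈ [7, 43]
|BD| ∈ [4, 40]
|AD| ∈ [0, 65]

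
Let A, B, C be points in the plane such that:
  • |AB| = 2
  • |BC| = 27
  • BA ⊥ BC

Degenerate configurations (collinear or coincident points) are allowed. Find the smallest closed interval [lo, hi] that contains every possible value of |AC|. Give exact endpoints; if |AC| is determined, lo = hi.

|AC| = √(733)  (≈ 27.0740)

|AB| ∈ {2}
|BC| ∈ {27}
|AC| ∈ {√(733)}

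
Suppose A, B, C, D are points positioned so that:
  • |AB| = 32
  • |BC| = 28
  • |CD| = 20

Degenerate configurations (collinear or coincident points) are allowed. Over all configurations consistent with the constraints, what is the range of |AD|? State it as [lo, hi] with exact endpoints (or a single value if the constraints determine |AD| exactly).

|AD| ∈ [0, 80]  (≈ [0.0000, 80.0000])

|AB| ∈ {32}
|BC| ∈ {28}
|CD| ∈ {20}
|AC| ∈ [4, 60]
|BD| ∈ [8, 48]
|AD| ∈ [0, 80]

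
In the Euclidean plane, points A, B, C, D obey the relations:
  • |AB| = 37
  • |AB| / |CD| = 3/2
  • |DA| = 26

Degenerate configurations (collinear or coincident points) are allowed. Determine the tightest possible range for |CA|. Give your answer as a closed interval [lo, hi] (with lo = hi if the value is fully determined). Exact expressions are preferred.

|CA| ∈ [4/3, 152/3]  (≈ [1.3333, 50.6667])

|AB| ∈ {37}
|AD| ∈ {26}
|CD| ∈ {74/3}
|BD| ∈ [11, 63]
|AC| ∈ [4/3, 152/3]
|BC| ∈ [0, 263/3]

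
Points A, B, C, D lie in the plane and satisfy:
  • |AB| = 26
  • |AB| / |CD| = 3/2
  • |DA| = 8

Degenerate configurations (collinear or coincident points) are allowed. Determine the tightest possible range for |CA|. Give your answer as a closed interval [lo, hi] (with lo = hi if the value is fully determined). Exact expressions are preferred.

|AB| ∈ {26}
|AD| ∈ {8}
|CD| ∈ {52/3}
|BD| ∈ [18, 34]
|AC| ∈ [28/3, 76/3]
|BC| ∈ [2/3, 154/3]

|CA| ∈ [28/3, 76/3]  (≈ [9.3333, 25.3333])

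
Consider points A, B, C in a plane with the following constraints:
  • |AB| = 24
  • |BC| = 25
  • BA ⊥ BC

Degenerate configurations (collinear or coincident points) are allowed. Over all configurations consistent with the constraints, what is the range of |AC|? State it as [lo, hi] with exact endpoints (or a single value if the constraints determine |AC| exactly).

|AB| ∈ {24}
|BC| ∈ {25}
|AC| ∈ {√(1201)}

|AC| = √(1201)  (≈ 34.6554)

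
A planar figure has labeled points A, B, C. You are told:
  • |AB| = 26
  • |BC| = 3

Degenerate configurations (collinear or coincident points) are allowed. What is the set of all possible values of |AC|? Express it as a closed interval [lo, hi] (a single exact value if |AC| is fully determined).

|AC| ∈ [23, 29]  (≈ [23.0000, 29.0000])

|AB| ∈ {26}
|BC| ∈ {3}
|AC| ∈ [23, 29]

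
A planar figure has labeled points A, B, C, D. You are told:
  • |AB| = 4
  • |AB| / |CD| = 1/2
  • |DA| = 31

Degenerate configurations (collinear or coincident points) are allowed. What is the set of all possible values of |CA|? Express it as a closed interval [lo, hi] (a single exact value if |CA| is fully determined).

|AB| ∈ {4}
|AD| ∈ {31}
|CD| ∈ {8}
|BD| ∈ [27, 35]
|AC| ∈ [23, 39]
|BC| ∈ [19, 43]

|CA| ∈ [23, 39]  (≈ [23.0000, 39.0000])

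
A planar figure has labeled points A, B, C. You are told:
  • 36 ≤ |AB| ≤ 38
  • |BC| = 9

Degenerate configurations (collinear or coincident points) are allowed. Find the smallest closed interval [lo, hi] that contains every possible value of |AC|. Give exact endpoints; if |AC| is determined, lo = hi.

|AB| ∈ [36, 38]
|BC| ∈ {9}
|AC| ∈ [27, 47]

|AC| ∈ [27, 47]  (≈ [27.0000, 47.0000])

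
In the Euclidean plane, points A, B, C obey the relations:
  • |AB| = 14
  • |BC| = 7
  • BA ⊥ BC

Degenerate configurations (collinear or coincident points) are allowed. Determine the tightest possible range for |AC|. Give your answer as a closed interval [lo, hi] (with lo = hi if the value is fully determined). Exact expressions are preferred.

|AC| = 7·√(5)  (≈ 15.6525)

|AB| ∈ {14}
|BC| ∈ {7}
|AC| ∈ {7·√(5)}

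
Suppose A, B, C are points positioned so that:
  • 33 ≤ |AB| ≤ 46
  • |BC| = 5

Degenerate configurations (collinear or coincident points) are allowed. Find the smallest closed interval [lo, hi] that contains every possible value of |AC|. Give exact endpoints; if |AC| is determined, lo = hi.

|AC| ∈ [28, 51]  (≈ [28.0000, 51.0000])

|AB| ∈ [33, 46]
|BC| ∈ {5}
|AC| ∈ [28, 51]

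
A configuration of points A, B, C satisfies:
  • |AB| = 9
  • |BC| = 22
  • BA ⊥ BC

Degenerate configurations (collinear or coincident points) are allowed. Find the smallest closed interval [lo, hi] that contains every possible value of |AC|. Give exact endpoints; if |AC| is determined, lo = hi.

|AC| = √(565)  (≈ 23.7697)

|AB| ∈ {9}
|BC| ∈ {22}
|AC| ∈ {√(565)}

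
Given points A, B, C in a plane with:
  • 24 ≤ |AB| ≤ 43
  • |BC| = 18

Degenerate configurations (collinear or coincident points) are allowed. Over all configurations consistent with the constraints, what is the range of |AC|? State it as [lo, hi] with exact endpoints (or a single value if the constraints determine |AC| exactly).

|AB| ∈ [24, 43]
|BC| ∈ {18}
|AC| ∈ [6, 61]

|AC| ∈ [6, 61]  (≈ [6.0000, 61.0000])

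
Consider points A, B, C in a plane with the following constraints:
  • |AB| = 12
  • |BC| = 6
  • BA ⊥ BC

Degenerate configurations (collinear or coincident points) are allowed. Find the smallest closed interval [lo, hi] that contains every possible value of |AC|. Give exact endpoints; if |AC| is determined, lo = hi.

|AC| = 6·√(5)  (≈ 13.4164)

|AB| ∈ {12}
|BC| ∈ {6}
|AC| ∈ {6·√(5)}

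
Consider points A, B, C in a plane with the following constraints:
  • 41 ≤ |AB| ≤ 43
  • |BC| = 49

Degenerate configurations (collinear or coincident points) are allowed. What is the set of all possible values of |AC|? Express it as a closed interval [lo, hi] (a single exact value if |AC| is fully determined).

|AC| ∈ [6, 92]  (≈ [6.0000, 92.0000])

|AB| ∈ [41, 43]
|BC| ∈ {49}
|AC| ∈ [6, 92]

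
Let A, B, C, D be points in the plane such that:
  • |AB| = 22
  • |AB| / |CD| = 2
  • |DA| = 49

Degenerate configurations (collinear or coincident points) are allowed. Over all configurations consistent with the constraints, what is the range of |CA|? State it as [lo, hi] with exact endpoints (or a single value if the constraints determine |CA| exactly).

|CA| ∈ [38, 60]  (≈ [38.0000, 60.0000])

|AB| ∈ {22}
|AD| ∈ {49}
|CD| ∈ {11}
|BD| ∈ [27, 71]
|AC| ∈ [38, 60]
|BC| ∈ [16, 82]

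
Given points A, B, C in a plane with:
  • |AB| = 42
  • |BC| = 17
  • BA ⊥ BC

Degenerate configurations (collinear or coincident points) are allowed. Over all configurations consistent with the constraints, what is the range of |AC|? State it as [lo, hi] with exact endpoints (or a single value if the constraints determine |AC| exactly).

|AB| ∈ {42}
|BC| ∈ {17}
|AC| ∈ {√(2053)}

|AC| = √(2053)  (≈ 45.3100)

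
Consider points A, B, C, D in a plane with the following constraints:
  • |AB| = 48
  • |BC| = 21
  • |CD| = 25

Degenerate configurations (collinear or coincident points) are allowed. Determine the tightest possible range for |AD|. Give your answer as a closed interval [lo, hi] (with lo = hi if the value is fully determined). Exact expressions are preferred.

|AB| ∈ {48}
|BC| ∈ {21}
|CD| ∈ {25}
|AC| ∈ [27, 69]
|BD| ∈ [4, 46]
|AD| ∈ [2, 94]

|AD| ∈ [2, 94]  (≈ [2.0000, 94.0000])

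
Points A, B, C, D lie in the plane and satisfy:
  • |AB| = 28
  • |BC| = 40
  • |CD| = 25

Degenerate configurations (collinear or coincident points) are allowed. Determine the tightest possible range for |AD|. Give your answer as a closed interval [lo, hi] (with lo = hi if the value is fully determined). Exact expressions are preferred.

|AB| ∈ {28}
|BC| ∈ {40}
|CD| ∈ {25}
|AC| ∈ [12, 68]
|BD| ∈ [15, 65]
|AD| ∈ [0, 93]

|AD| ∈ [0, 93]  (≈ [0.0000, 93.0000])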